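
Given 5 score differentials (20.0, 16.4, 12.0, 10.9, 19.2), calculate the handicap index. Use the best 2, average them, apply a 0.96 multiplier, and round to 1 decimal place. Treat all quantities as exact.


All differentials: 20.0, 16.4, 12.0, 10.9, 19.2
Sorted: 10.9, 12.0, 16.4, 19.2, 20.0
Best 2: 10.9, 12.0
Average of best = 22.9 / 2 = 11.45
Raw index = 11.45 * 0.96 = 10.992
Handicap index = round(10.992, 1) = 11.0

11.0


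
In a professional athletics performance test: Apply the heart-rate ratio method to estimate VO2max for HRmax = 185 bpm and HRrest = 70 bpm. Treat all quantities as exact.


VO2max = 15.3 * HRmax / HRrest
VO2max = 15.3 * 185 / 70
VO2max = 2830.5 / 70 = 40.4357 mL/kg/min

40.4357 mL/kg/min


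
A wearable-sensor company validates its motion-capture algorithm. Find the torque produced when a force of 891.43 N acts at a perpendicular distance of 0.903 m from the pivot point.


tau = F * d
tau = 891.43 * 0.903
tau = 804.9613 N*m

804.9613 N*m


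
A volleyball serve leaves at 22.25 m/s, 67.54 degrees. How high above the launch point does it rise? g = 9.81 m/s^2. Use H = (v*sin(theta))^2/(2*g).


H = (v*sin(theta))^2 / (2*g)
vy = v*sin(theta) = 22.25 * sin(67.54 deg) = 20.5623 m/s
H = vy^2 / (2*g) = 422.8065 / (2*9.81)
H = 422.8065 / 19.62 = 21.5498 m

21.5498 m


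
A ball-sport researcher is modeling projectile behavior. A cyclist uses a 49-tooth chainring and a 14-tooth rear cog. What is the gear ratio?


GR = front_teeth / rear_teeth
GR = 49 / 14
GR = 3.5

3.5


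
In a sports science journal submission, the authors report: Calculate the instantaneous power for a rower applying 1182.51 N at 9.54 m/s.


P = F * v
P = 1182.51 * 9.54
P = 11281.1454 W

11281.1454 W


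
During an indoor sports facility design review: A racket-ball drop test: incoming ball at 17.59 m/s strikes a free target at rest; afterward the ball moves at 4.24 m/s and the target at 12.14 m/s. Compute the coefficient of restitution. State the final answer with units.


e = (v2_after - v1_after) / (v1_before - v2_before)
Numerator = 12.14 - 4.24 = 7.9
Denominator = 17.59 - 0 = 17.59
e = 7.9 / 17.59 = 0.4491

0.4491


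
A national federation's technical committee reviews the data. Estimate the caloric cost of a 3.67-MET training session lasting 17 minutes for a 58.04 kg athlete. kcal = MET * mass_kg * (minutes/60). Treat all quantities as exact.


kcal = MET * mass * time_hr
Convert time: 17 min = 0.2833 hr
kcal = 3.67 * 58.04 * 0.2833
kcal = 60.3519 kcal

60.3519 kcal


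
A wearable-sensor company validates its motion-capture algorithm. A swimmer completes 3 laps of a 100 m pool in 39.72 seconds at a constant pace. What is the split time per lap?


Split time = total_time / n_laps = 39.72 / 3
Split time = 13.24 s per lap

13.24 s


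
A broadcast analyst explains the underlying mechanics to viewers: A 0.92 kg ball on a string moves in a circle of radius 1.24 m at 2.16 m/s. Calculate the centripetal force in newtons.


Fc = m * v^2 / r
v^2 = 2.16^2 = 4.6656
Fc = 0.92 * 4.6656 / 1.24
Fc = 4.2924 / 1.24 = 3.4616 N

3.4616 N


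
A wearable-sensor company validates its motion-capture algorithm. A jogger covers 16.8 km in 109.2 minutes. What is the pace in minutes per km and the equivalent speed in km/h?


Pace = time / distance = 109.2 min / 16.8 km = 6.5 min/km
Speed = distance / time_in_hours = 16.8 / 1.82 hr
Speed = 9.2308 km/h

6.5 min/km, 9.2308 km/h


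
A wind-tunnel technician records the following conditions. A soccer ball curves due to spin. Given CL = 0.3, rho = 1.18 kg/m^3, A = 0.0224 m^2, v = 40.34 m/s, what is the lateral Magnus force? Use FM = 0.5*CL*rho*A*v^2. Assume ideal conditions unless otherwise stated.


FM = 0.5 * CL * rho * A * v^2
FM = 0.5 * 0.3 * 1.18 * 0.0224 * 40.34^2
v^2 = 1627.3156
FM = 0.5 * 0.3 * 1.18 * 0.0224 * 1627.3156 = 6.452 N

6.452 N


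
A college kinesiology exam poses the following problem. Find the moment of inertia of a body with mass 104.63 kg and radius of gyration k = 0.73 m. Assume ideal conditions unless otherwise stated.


I = m * k^2
I = 104.63 * 0.73^2
I = 104.63 * 0.5329 = 55.7573 kg*m^2

55.7573 kg*m^2


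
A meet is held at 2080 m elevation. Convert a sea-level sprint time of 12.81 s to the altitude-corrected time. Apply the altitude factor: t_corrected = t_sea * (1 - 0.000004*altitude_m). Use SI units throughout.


Correction factor = 1 - 0.000004 * 2080 = 0.99168
t_corrected = t_sea * factor = 12.81 * 0.99168
t_corrected = 12.7034 s

12.7034 s


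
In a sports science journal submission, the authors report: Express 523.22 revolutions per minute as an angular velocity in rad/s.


omega = RPM * 2 * pi / 60
omega = 523.22 * 2 * 3.14159 / 60
omega = 3287.4882 / 60 = 54.7915 rad/s

54.7915 rad/s


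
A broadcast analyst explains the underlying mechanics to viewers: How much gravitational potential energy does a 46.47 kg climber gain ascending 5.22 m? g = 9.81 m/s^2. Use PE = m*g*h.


PE = m * g * h
PE = 46.47 * 9.81 * 5.22
PE = 455.8707 * 5.22 = 2379.6451 J

2379.6451 J


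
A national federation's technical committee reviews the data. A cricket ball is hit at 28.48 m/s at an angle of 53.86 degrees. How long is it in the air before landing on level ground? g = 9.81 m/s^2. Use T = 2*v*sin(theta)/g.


T = 2*v*sin(theta)/g
sin(theta) = sin(53.86 deg) = 0.8076
T = 2*28.48*0.8076 / 9.81
T = 45.9997 / 9.81 = 4.6891 s

4.6891 s


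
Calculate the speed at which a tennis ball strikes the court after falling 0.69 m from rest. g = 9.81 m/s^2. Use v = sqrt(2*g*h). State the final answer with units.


v = sqrt(2 * g * h)
v = sqrt(2 * 9.81 * 0.69)
v = sqrt(13.5378) = 3.6794 m/s

3.6794 m/s


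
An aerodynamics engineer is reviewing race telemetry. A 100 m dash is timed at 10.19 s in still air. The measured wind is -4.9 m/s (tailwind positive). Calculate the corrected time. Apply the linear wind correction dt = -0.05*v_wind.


dt = -0.05 * v_wind = -0.05 * -4.9 = 0.245 s
t_corrected = t_still + dt = 10.19 + (0.245)
t_corrected = 10.435 s

10.435 s


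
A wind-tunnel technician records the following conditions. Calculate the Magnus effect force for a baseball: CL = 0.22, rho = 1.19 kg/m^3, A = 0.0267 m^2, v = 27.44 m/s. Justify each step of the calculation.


FM = 0.5 * CL * rho * A * v^2
FM = 0.5 * 0.22 * 1.19 * 0.0267 * 27.44^2
v^2 = 752.9536
FM = 0.5 * 0.22 * 1.19 * 0.0267 * 752.9536 = 2.6316 N

2.6316 N


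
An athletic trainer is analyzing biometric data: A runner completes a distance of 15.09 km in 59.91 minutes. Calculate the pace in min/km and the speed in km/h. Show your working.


Pace = time / distance = 59.91 min / 15.09 km = 3.9702 min/km
Speed = distance / time_in_hours = 15.09 / 0.9985 hr
Speed = 15.1127 km/h

3.9702 min/km, 15.1127 km/h


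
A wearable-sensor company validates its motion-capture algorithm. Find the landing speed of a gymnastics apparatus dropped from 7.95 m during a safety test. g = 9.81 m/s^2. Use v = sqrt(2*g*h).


v = sqrt(2 * g * h)
v = sqrt(2 * 9.81 * 7.95)
v = sqrt(155.979) = 12.4892 m/s

12.4892 m/s


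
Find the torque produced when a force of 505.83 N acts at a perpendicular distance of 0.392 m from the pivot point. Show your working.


tau = F * d
tau = 505.83 * 0.392
tau = 198.2854 N*m

198.2854 N*m


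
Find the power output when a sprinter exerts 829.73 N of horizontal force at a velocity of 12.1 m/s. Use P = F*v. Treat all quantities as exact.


P = F * v
P = 829.73 * 12.1
P = 10039.733 W

10039.733 W


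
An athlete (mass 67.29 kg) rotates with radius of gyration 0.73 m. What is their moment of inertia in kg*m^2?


I = m * k^2
I = 67.29 * 0.73^2
I = 67.29 * 0.5329 = 35.8588 kg*m^2

35.8588 kg*m^2


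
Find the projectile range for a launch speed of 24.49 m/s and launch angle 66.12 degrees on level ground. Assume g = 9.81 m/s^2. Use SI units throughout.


R = v^2 * sin(2*theta) / g
Convert angle to radians: theta = 66.12 deg = 1.154 rad
sin(2*theta) = sin(2.308) = 0.7403
R = 24.49^2 * 0.7403 / 9.81
R = 599.7601 * 0.7403 / 9.81 = 45.2624 m

45.2624 m


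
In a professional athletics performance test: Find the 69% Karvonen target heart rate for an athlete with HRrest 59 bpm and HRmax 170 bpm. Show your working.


Target = HRrest + pct*(HRmax - HRrest)
Heart rate reserve = HRmax - HRrest = 170 - 59 = 111 bpm
Fraction = 69% = 0.69
Target = 59 + 0.69 * 111
Target = 59 + 76.59 = 135.59 bpm

135.59 bpm


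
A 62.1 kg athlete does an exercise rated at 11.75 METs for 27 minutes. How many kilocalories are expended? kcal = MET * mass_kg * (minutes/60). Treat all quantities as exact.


kcal = MET * mass * time_hr
Convert time: 27 min = 0.45 hr
kcal = 11.75 * 62.1 * 0.45
kcal = 328.3538 kcal

328.3538 kcal


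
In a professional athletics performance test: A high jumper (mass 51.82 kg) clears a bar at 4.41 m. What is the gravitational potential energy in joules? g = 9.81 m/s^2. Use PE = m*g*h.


PE = m * g * h
PE = 51.82 * 9.81 * 4.41
PE = 508.3542 * 4.41 = 2241.842 J

2241.842 J


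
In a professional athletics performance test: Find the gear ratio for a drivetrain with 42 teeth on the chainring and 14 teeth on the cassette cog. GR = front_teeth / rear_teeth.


GR = front_teeth / rear_teeth
GR = 42 / 14
GR = 3

3


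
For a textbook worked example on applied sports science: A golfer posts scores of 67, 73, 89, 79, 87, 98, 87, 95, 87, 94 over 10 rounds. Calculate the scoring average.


Average = sum / n
Sum = 856
Average = 856 / 10 = 85.6

85.6


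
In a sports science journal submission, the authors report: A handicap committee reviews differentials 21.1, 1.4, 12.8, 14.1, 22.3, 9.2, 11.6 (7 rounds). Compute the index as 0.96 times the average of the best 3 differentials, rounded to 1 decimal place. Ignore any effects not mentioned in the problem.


All differentials: 21.1, 1.4, 12.8, 14.1, 22.3, 9.2, 11.6
Sorted: 1.4, 9.2, 11.6, 12.8, 14.1, 21.1, 22.3
Best 3: 1.4, 9.2, 11.6
Average of best = 22.2 / 3 = 7.4
Raw index = 7.4 * 0.96 = 7.104
Handicap index = round(7.104, 1) = 7.1

7.1


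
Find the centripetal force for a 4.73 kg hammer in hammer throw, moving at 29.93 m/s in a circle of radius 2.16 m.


Fc = m * v^2 / r
v^2 = 29.93^2 = 895.8049
Fc = 4.73 * 895.8049 / 2.16
Fc = 4237.1572 / 2.16 = 1961.6468 N

1961.6468 N


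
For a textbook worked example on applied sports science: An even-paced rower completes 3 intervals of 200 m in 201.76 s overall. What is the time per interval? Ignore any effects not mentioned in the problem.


Split time = total_time / n_laps = 201.76 / 3
Split time = 67.2533 s per lap

67.2533 s


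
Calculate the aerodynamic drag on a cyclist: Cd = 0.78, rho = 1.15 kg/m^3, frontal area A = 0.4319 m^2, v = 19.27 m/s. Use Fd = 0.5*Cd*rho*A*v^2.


Fd = 0.5 * Cd * rho * A * v^2
Fd = 0.5 * 0.78 * 1.15 * 0.4319 * 19.27^2
v^2 = 371.3329
Fd = 0.5 * 0.78 * 1.15 * 0.4319 * 371.3329 = 71.9298 N

71.9298 N


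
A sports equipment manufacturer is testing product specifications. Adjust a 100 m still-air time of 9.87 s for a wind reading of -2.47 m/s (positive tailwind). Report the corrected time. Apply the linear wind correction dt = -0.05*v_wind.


dt = -0.05 * v_wind = -0.05 * -2.47 = 0.1235 s
t_corrected = t_still + dt = 9.87 + (0.1235)
t_corrected = 9.9935 s

9.9935 s


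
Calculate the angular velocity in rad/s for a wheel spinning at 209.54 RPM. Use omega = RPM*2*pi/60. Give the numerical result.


omega = RPM * 2 * pi / 60
omega = 209.54 * 2 * 3.14159 / 60
omega = 1316.5786 / 60 = 21.943 rad/s

21.943 rad/s


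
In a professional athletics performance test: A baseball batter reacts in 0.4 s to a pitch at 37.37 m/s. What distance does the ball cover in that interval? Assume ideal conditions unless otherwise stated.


d = v * t
d = 37.37 * 0.4
d = 14.948 m

14.948 m


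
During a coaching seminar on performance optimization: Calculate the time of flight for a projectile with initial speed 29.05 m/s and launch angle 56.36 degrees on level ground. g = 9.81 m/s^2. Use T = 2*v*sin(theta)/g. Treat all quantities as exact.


T = 2*v*sin(theta)/g
sin(theta) = sin(56.36 deg) = 0.8325
T = 2*29.05*0.8325 / 9.81
T = 48.3703 / 9.81 = 4.9307 s

4.9307 s


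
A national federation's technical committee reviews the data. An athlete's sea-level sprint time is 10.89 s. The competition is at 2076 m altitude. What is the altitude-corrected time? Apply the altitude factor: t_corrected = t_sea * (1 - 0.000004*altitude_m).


Correction factor = 1 - 0.000004 * 2076 = 0.991696
t_corrected = t_sea * factor = 10.89 * 0.991696
t_corrected = 10.7996 s

10.7996 s


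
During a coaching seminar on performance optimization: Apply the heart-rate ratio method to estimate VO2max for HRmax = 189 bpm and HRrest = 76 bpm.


VO2max = 15.3 * HRmax / HRrest
VO2max = 15.3 * 189 / 76
VO2max = 2891.7 / 76 = 38.0487 mL/kg/min

38.0487 mL/kg/min


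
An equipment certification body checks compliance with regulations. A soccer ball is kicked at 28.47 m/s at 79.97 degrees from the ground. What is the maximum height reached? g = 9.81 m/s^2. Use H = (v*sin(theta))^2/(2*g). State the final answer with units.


H = (v*sin(theta))^2 / (2*g)
vy = v*sin(theta) = 28.47 * sin(79.97 deg) = 28.0349 m/s
H = vy^2 / (2*g) = 785.9547 / (2*9.81)
H = 785.9547 / 19.62 = 40.0589 m

40.0589 m


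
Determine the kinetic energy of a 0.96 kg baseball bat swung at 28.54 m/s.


KE = 0.5 * m * v^2
KE = 0.5 * 0.96 * 28.54^2
KE = 0.5 * 0.96 * 814.5316 = 390.9752 J

390.9752 J


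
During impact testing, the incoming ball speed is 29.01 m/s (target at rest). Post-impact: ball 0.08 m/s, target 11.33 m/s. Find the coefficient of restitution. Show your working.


e = (v2_after - v1_after) / (v1_before - v2_before)
Numerator = 11.33 - 0.08 = 11.25
Denominator = 29.01 - 0 = 29.01
e = 11.25 / 29.01 = 0.3878

0.3878


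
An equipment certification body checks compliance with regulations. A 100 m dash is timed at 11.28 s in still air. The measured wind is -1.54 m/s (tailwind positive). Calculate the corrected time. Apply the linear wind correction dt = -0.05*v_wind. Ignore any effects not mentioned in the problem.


dt = -0.05 * v_wind = -0.05 * -1.54 = 0.077 s
t_corrected = t_still + dt = 11.28 + (0.077)
t_corrected = 11.357 s

11.357 s


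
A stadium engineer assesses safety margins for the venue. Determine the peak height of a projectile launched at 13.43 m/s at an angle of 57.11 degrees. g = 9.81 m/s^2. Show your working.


H = (v*sin(theta))^2 / (2*g)
vy = v*sin(theta) = 13.43 * sin(57.11 deg) = 11.2774 m/s
H = vy^2 / (2*g) = 127.179 / (2*9.81)
H = 127.179 / 19.62 = 6.4821 m

6.4821 m


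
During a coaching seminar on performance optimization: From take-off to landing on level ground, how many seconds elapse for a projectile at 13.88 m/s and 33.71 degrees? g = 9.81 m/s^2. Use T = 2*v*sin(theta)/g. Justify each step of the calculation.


T = 2*v*sin(theta)/g
sin(theta) = sin(33.71 deg) = 0.555
T = 2*13.88*0.555 / 9.81
T = 15.4065 / 9.81 = 1.5705 s

1.5705 s


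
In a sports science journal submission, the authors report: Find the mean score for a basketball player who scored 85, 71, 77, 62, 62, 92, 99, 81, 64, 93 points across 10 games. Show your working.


Average = sum / n
Sum = 786
Average = 786 / 10 = 78.6

78.6


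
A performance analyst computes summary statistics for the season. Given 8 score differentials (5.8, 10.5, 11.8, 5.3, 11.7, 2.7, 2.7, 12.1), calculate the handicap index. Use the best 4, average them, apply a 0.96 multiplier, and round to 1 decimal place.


All differentials: 5.8, 10.5, 11.8, 5.3, 11.7, 2.7, 2.7, 12.1
Sorted: 2.7, 2.7, 5.3, 5.8, 10.5, 11.7, 11.8, 12.1
Best 4: 2.7, 2.7, 5.3, 5.8
Average of best = 16.5 / 4 = 4.125
Raw index = 4.125 * 0.96 = 3.96
Handicap index = round(3.96, 1) = 4.0

4.0


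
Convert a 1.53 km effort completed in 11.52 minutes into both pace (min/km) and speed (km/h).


Pace = time / distance = 11.52 min / 1.53 km = 7.5294 min/km
Speed = distance / time_in_hours = 1.53 / 0.192 hr
Speed = 7.9688 km/h

7.5294 min/km, 7.9688 km/h


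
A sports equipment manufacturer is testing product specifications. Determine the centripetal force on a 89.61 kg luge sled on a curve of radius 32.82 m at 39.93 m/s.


Fc = m * v^2 / r
v^2 = 39.93^2 = 1594.4049
Fc = 89.61 * 1594.4049 / 32.82
Fc = 142874.6231 / 32.82 = 4353.2792 N

4353.2792 N


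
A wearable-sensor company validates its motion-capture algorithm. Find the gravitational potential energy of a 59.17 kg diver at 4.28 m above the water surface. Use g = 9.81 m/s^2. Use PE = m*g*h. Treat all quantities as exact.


PE = m * g * h
PE = 59.17 * 9.81 * 4.28
PE = 580.4577 * 4.28 = 2484.359 J

2484.359 J


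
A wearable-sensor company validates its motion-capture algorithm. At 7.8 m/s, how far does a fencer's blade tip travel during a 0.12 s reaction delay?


d = v * t
d = 7.8 * 0.12
d = 0.936 m

0.936 m


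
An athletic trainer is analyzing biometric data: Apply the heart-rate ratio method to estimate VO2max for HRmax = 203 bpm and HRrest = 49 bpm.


VO2max = 15.3 * HRmax / HRrest
VO2max = 15.3 * 203 / 49
VO2max = 3105.9 / 49 = 63.3857 mL/kg/min

63.3857 mL/kg/min


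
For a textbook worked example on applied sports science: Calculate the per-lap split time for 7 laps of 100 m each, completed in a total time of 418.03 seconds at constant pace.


Split time = total_time / n_laps = 418.03 / 7
Split time = 59.7186 s per lap

59.7186 s


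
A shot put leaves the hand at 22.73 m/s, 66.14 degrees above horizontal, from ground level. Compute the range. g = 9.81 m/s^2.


R = v^2 * sin(2*theta) / g
Convert angle to radians: theta = 66.14 deg = 1.1544 rad
sin(2*theta) = sin(2.3087) = 0.7399
R = 22.73^2 * 0.7399 / 9.81
R = 516.6529 * 0.7399 / 9.81 = 38.9657 m

38.9657 m


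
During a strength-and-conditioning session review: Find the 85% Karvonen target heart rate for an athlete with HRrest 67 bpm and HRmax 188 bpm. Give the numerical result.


Target = HRrest + pct*(HRmax - HRrest)
Heart rate reserve = HRmax - HRrest = 188 - 67 = 121 bpm
Fraction = 85% = 0.85
Target = 67 + 0.85 * 121
Target = 67 + 102.85 = 169.85 bpm

169.85 bpm


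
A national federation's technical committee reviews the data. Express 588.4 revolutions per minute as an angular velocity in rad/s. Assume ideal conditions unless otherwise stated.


omega = RPM * 2 * pi / 60
omega = 588.4 * 2 * 3.14159 / 60
omega = 3697.0262 / 60 = 61.6171 rad/s

61.6171 rad/s


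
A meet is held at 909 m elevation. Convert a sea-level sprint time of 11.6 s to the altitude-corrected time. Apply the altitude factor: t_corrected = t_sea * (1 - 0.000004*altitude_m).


Correction factor = 1 - 0.000004 * 909 = 0.996364
t_corrected = t_sea * factor = 11.6 * 0.996364
t_corrected = 11.5578 s

11.5578 s


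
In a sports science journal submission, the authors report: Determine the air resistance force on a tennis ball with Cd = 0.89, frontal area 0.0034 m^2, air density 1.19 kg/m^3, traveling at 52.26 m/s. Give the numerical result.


Fd = 0.5 * Cd * rho * A * v^2
Fd = 0.5 * 0.89 * 1.19 * 0.0034 * 52.26^2
v^2 = 2731.1076
Fd = 0.5 * 0.89 * 1.19 * 0.0034 * 2731.1076 = 4.9173 N

4.9173 N


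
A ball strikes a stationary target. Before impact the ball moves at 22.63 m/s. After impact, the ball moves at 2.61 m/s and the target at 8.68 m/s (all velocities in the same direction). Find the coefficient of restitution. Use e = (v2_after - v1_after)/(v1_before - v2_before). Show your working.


e = (v2_after - v1_after) / (v1_before - v2_before)
Numerator = 8.68 - 2.61 = 6.07
Denominator = 22.63 - 0 = 22.63
e = 6.07 / 22.63 = 0.2682

0.2682


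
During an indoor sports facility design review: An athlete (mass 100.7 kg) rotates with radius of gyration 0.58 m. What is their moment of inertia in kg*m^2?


I = m * k^2
I = 100.7 * 0.58^2
I = 100.7 * 0.3364 = 33.8755 kg*m^2

33.8755 kg*m^2


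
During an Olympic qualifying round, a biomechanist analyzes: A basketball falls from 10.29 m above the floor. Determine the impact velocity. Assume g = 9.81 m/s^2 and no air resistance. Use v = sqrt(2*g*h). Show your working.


v = sqrt(2 * g * h)
v = sqrt(2 * 9.81 * 10.29)
v = sqrt(201.8898) = 14.2088 m/s

14.2088 m/s


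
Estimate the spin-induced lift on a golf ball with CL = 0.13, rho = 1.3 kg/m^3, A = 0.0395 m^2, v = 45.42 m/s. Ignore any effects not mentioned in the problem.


FM = 0.5 * CL * rho * A * v^2
FM = 0.5 * 0.13 * 1.3 * 0.0395 * 45.42^2
v^2 = 2062.9764
FM = 0.5 * 0.13 * 1.3 * 0.0395 * 2062.9764 = 6.8857 N

6.8857 N


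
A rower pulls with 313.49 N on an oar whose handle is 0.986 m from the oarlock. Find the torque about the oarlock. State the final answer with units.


tau = F * d
tau = 313.49 * 0.986
tau = 309.1011 N*m

309.1011 N*m


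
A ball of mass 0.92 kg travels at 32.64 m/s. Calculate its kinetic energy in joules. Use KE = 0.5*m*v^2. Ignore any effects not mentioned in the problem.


KE = 0.5 * m * v^2
KE = 0.5 * 0.92 * 32.64^2
KE = 0.5 * 0.92 * 1065.3696 = 490.07 J

490.07 J


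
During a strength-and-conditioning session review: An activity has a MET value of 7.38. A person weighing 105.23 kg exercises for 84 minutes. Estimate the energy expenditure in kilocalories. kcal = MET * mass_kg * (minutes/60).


kcal = MET * mass * time_hr
Convert time: 84 min = 1.4 hr
kcal = 7.38 * 105.23 * 1.4
kcal = 1087.2364 kcal

1087.2364 kcal


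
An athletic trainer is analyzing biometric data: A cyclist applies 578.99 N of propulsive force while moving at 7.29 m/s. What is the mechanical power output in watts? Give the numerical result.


P = F * v
P = 578.99 * 7.29
P = 4220.8371 W

4220.8371 W


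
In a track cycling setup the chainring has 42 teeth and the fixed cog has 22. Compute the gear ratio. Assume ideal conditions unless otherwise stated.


GR = front_teeth / rear_teeth
GR = 42 / 22
GR = 1.9091

1.9091


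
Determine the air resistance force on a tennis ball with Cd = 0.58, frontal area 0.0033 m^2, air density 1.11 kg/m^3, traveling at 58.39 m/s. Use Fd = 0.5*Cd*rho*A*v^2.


Fd = 0.5 * Cd * rho * A * v^2
Fd = 0.5 * 0.58 * 1.11 * 0.0033 * 58.39^2
v^2 = 3409.3921
Fd = 0.5 * 0.58 * 1.11 * 0.0033 * 3409.3921 = 3.6217 N

3.6217 N


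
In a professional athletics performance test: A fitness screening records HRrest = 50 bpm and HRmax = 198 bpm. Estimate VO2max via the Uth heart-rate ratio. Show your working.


VO2max = 15.3 * HRmax / HRrest
VO2max = 15.3 * 198 / 50
VO2max = 3029.4 / 50 = 60.588 mL/kg/min

60.588 mL/kg/min


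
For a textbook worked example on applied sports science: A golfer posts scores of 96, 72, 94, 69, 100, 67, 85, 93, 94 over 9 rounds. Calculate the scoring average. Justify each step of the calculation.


Average = sum / n
Sum = 770
Average = 770 / 9 = 85.5556

85.5556


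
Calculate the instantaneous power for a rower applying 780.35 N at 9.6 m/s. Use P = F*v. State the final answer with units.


P = F * v
P = 780.35 * 9.6
P = 7491.36 W

7491.36 W


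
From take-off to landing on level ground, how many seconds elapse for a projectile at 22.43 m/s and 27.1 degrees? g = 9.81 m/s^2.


T = 2*v*sin(theta)/g
sin(theta) = sin(27.1 deg) = 0.4555
T = 2*22.43*0.4555 / 9.81
T = 20.4357 / 9.81 = 2.0832 s

2.0832 s


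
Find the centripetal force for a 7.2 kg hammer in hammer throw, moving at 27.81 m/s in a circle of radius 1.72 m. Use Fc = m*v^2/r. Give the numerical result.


Fc = m * v^2 / r
v^2 = 27.81^2 = 773.3961
Fc = 7.2 * 773.3961 / 1.72
Fc = 5568.4519 / 1.72 = 3237.472 N

3237.472 N


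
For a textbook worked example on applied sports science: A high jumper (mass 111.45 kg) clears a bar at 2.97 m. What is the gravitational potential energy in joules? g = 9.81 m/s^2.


PE = m * g * h
PE = 111.45 * 9.81 * 2.97
PE = 1093.3245 * 2.97 = 3247.1738 J

3247.1738 J


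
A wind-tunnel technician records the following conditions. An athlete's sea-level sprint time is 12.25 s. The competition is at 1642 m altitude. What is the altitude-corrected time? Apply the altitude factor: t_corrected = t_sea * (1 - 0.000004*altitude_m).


Correction factor = 1 - 0.000004 * 1642 = 0.993432
t_corrected = t_sea * factor = 12.25 * 0.993432
t_corrected = 12.1695 s

12.1695 s


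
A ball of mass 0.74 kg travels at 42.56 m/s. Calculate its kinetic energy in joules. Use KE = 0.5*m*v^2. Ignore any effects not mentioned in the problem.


KE = 0.5 * m * v^2
KE = 0.5 * 0.74 * 42.56^2
KE = 0.5 * 0.74 * 1811.3536 = 670.2008 J

670.2008 J


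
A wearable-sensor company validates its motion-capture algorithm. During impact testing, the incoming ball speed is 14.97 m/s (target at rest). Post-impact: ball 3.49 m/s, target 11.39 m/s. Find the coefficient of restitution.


e = (v2_after - v1_after) / (v1_before - v2_before)
Numerator = 11.39 - 3.49 = 7.9
Denominator = 14.97 - 0 = 14.97
e = 7.9 / 14.97 = 0.5277

0.5277


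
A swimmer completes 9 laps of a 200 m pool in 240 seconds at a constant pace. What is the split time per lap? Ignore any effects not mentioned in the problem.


Split time = total_time / n_laps = 240 / 9
Split time = 26.6667 s per lap

26.6667 s


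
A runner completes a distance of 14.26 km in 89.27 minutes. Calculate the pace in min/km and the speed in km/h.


Pace = time / distance = 89.27 min / 14.26 km = 6.2602 min/km
Speed = distance / time_in_hours = 14.26 / 1.4878 hr
Speed = 9.5844 km/h

6.2602 min/km, 9.5844 km/h


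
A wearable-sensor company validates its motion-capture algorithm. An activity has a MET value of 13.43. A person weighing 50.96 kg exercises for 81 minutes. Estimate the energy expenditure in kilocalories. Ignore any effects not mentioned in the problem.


kcal = MET * mass * time_hr
Convert time: 81 min = 1.35 hr
kcal = 13.43 * 50.96 * 1.35
kcal = 923.9303 kcal

923.9303 kcal


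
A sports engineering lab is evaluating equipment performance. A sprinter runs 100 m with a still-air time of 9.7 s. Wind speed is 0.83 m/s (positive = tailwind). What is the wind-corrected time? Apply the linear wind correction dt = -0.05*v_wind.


dt = -0.05 * v_wind = -0.05 * 0.83 = -0.0415 s
t_corrected = t_still + dt = 9.7 + (-0.0415)
t_corrected = 9.6585 s

9.6585 s


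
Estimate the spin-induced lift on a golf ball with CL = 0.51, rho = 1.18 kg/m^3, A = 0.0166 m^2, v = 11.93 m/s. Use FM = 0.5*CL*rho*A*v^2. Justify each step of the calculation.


FM = 0.5 * CL * rho * A * v^2
FM = 0.5 * 0.51 * 1.18 * 0.0166 * 11.93^2
v^2 = 142.3249
FM = 0.5 * 0.51 * 1.18 * 0.0166 * 142.3249 = 0.7109 N

0.7109 N


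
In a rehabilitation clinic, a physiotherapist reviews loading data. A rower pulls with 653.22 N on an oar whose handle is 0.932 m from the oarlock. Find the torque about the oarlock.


tau = F * d
tau = 653.22 * 0.932
tau = 608.801 N*m

608.801 N*m


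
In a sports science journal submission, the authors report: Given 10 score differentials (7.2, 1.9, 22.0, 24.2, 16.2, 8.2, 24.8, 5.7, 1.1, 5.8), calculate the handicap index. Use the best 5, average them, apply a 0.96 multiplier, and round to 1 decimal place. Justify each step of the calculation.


All differentials: 7.2, 1.9, 22.0, 24.2, 16.2, 8.2, 24.8, 5.7, 1.1, 5.8
Sorted: 1.1, 1.9, 5.7, 5.8, 7.2, 8.2, 16.2, 22.0, 24.2, 24.8
Best 5: 1.1, 1.9, 5.7, 5.8, 7.2
Average of best = 21.7 / 5 = 4.34
Raw index = 4.34 * 0.96 = 4.1664
Handicap index = round(4.1664, 1) = 4.2

4.2


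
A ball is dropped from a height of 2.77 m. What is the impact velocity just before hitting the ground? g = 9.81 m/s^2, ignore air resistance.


v = sqrt(2 * g * h)
v = sqrt(2 * 9.81 * 2.77)
v = sqrt(54.3474) = 7.3721 m/s

7.3721 m/s


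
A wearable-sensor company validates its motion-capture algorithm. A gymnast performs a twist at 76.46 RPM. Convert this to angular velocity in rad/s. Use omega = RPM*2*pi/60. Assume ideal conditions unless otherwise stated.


omega = RPM * 2 * pi / 60
omega = 76.46 * 2 * 3.14159 / 60
omega = 480.4123 / 60 = 8.0069 rad/s

8.0069 rad/s


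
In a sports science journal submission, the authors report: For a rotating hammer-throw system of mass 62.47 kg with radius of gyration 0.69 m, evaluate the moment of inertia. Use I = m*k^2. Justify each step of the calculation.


I = m * k^2
I = 62.47 * 0.69^2
I = 62.47 * 0.4761 = 29.742 kg*m^2

29.742 kg*m^2


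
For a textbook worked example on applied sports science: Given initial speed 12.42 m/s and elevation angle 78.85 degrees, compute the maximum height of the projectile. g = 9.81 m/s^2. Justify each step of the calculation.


H = (v*sin(theta))^2 / (2*g)
vy = v*sin(theta) = 12.42 * sin(78.85 deg) = 12.1856 m/s
H = vy^2 / (2*g) = 148.488 / (2*9.81)
H = 148.488 / 19.62 = 7.5682 m

7.5682 m


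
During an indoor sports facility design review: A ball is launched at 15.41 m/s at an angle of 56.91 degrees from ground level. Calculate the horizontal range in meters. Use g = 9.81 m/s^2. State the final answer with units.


R = v^2 * sin(2*theta) / g
Convert angle to radians: theta = 56.91 deg = 0.9933 rad
sin(2*theta) = sin(1.9865) = 0.9148
R = 15.41^2 * 0.9148 / 9.81
R = 237.4681 * 0.9148 / 9.81 = 22.1448 m

22.1448 m


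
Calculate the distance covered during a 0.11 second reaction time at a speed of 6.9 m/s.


d = v * t
d = 6.9 * 0.11
d = 0.759 m

0.759 m


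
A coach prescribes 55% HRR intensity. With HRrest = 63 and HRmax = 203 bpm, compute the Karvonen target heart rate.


Target = HRrest + pct*(HRmax - HRrest)
Heart rate reserve = HRmax - HRrest = 203 - 63 = 140 bpm
Fraction = 55% = 0.55
Target = 63 + 0.55 * 140
Target = 63 + 77 = 140 bpm

140 bpm


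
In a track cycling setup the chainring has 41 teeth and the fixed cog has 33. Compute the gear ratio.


GR = front_teeth / rear_teeth
GR = 41 / 33
GR = 1.2424

1.2424


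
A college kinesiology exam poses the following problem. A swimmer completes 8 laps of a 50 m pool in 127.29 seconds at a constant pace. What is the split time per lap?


Split time = total_time / n_laps = 127.29 / 8
Split time = 15.9113 s per lap

15.9113 s


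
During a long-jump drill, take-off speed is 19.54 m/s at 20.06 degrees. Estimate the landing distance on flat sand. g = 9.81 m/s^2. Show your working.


R = v^2 * sin(2*theta) / g
Convert angle to radians: theta = 20.06 deg = 0.3501 rad
sin(2*theta) = sin(0.7002) = 0.6444
R = 19.54^2 * 0.6444 / 9.81
R = 381.8116 * 0.6444 / 9.81 = 25.0801 m

25.0801 m


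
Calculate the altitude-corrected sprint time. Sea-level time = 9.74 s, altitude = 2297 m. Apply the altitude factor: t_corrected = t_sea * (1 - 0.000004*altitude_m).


Correction factor = 1 - 0.000004 * 2297 = 0.990812
t_corrected = t_sea * factor = 9.74 * 0.990812
t_corrected = 9.6505 s

9.6505 s


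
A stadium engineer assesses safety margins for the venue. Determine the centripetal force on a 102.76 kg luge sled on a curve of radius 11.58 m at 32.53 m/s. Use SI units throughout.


Fc = m * v^2 / r
v^2 = 32.53^2 = 1058.2009
Fc = 102.76 * 1058.2009 / 11.58
Fc = 108740.7245 / 11.58 = 9390.3907 N

9390.3907 N


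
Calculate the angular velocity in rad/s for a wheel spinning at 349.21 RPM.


omega = RPM * 2 * pi / 60
omega = 349.21 * 2 * 3.14159 / 60
omega = 2194.1511 / 60 = 36.5692 rad/s

36.5692 rad/s


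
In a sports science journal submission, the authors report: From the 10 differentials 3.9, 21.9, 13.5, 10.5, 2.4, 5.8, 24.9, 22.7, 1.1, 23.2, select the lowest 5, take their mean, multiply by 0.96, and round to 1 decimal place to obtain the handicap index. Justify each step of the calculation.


All differentials: 3.9, 21.9, 13.5, 10.5, 2.4, 5.8, 24.9, 22.7, 1.1, 23.2
Sorted: 1.1, 2.4, 3.9, 5.8, 10.5, 13.5, 21.9, 22.7, 23.2, 24.9
Best 5: 1.1, 2.4, 3.9, 5.8, 10.5
Average of best = 23.7 / 5 = 4.74
Raw index = 4.74 * 0.96 = 4.5504
Handicap index = round(4.5504, 1) = 4.6

4.6


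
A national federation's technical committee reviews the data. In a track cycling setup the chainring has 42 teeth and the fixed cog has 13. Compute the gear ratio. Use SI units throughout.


GR = front_teeth / rear_teeth
GR = 42 / 13
GR = 3.2308

3.2308


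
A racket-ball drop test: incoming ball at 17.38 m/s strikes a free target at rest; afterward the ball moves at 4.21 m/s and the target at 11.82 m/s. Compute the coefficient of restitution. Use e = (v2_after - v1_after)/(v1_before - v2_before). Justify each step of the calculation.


e = (v2_after - v1_after) / (v1_before - v2_before)
Numerator = 11.82 - 4.21 = 7.61
Denominator = 17.38 - 0 = 17.38
e = 7.61 / 17.38 = 0.4379

0.4379


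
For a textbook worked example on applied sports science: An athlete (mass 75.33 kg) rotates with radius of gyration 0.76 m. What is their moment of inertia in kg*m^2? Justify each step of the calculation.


I = m * k^2
I = 75.33 * 0.76^2
I = 75.33 * 0.5776 = 43.5106 kg*m^2

43.5106 kg*m^2


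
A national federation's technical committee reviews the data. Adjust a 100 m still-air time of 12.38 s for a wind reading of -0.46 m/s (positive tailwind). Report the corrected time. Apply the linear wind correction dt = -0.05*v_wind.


dt = -0.05 * v_wind = -0.05 * -0.46 = 0.023 s
t_corrected = t_still + dt = 12.38 + (0.023)
t_corrected = 12.403 s

12.403 s


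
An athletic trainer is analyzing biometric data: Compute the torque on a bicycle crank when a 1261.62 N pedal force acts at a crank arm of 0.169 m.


tau = F * d
tau = 1261.62 * 0.169
tau = 213.2138 N*m

213.2138 N*m


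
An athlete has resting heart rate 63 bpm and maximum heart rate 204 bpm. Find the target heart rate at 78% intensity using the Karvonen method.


Target = HRrest + pct*(HRmax - HRrest)
Heart rate reserve = HRmax - HRrest = 204 - 63 = 141 bpm
Fraction = 78% = 0.78
Target = 63 + 0.78 * 141
Target = 63 + 109.98 = 172.98 bpm

172.98 bpm


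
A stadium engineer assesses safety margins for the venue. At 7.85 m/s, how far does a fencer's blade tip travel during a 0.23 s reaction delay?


d = v * t
d = 7.85 * 0.23
d = 1.8055 m

1.8055 m


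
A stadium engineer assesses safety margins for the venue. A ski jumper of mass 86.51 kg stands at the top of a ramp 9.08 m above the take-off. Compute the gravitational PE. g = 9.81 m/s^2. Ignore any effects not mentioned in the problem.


PE = m * g * h
PE = 86.51 * 9.81 * 9.08
PE = 848.6631 * 9.08 = 7705.8609 J

7705.8609 J


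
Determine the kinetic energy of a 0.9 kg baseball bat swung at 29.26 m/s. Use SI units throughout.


KE = 0.5 * m * v^2
KE = 0.5 * 0.9 * 29.26^2
KE = 0.5 * 0.9 * 856.1476 = 385.2664 J

385.2664 J


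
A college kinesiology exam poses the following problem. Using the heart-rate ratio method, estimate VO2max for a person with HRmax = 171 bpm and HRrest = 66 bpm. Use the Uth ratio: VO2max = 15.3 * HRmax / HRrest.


VO2max = 15.3 * HRmax / HRrest
VO2max = 15.3 * 171 / 66
VO2max = 2616.3 / 66 = 39.6409 mL/kg/min

39.6409 mL/kg/min


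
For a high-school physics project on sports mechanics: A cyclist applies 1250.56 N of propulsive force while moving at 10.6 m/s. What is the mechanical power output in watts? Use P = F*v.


P = F * v
P = 1250.56 * 10.6
P = 13255.936 W

13255.936 W


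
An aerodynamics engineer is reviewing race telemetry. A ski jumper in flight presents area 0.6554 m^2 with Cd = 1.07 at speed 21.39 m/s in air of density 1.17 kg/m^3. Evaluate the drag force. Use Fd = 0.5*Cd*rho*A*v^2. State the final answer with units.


Fd = 0.5 * Cd * rho * A * v^2
Fd = 0.5 * 1.07 * 1.17 * 0.6554 * 21.39^2
v^2 = 457.5321
Fd = 0.5 * 1.07 * 1.17 * 0.6554 * 457.5321 = 187.7015 N

187.7015 N


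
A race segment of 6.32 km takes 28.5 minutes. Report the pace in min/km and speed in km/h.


Pace = time / distance = 28.5 min / 6.32 km = 4.5095 min/km
Speed = distance / time_in_hours = 6.32 / 0.475 hr
Speed = 13.3053 km/h

4.5095 min/km, 13.3053 km/h


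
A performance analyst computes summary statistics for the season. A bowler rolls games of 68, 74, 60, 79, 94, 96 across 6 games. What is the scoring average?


Average = sum / n
Sum = 471
Average = 471 / 6 = 78.5

78.5


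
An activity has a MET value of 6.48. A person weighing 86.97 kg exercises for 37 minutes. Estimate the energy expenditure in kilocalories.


kcal = MET * mass * time_hr
Convert time: 37 min = 0.6167 hr
kcal = 6.48 * 86.97 * 0.6167
kcal = 347.5321 kcal

347.5321 kcal


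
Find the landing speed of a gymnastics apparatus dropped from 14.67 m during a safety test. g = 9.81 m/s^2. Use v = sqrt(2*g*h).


v = sqrt(2 * g * h)
v = sqrt(2 * 9.81 * 14.67)
v = sqrt(287.8254) = 16.9654 m/s

16.9654 m/s


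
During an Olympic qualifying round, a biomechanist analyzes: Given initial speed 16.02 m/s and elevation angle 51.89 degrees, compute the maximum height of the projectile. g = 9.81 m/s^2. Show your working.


H = (v*sin(theta))^2 / (2*g)
vy = v*sin(theta) = 16.02 * sin(51.89 deg) = 12.605 m/s
H = vy^2 / (2*g) = 158.8854 / (2*9.81)
H = 158.8854 / 19.62 = 8.0981 m

8.0981 m


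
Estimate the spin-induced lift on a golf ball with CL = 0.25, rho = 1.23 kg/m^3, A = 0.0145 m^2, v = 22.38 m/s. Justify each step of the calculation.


FM = 0.5 * CL * rho * A * v^2
FM = 0.5 * 0.25 * 1.23 * 0.0145 * 22.38^2
v^2 = 500.8644
FM = 0.5 * 0.25 * 1.23 * 0.0145 * 500.8644 = 1.1166 N

1.1166 N


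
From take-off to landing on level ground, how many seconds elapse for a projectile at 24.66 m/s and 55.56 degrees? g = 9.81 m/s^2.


T = 2*v*sin(theta)/g
sin(theta) = sin(55.56 deg) = 0.8247
T = 2*24.66*0.8247 / 9.81
T = 40.6751 / 9.81 = 4.1463 s

4.1463 s


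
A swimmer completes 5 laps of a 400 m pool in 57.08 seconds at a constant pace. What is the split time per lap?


Split time = total_time / n_laps = 57.08 / 5
Split time = 11.416 s per lap

11.416 s


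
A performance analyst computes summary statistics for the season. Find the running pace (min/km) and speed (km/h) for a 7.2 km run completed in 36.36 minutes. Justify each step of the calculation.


Pace = time / distance = 36.36 min / 7.2 km = 5.05 min/km
Speed = distance / time_in_hours = 7.2 / 0.606 hr
Speed = 11.8812 km/h

5.05 min/km, 11.8812 km/h


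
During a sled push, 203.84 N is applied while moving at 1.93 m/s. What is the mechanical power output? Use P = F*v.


P = F * v
P = 203.84 * 1.93
P = 393.4112 W

393.4112 W


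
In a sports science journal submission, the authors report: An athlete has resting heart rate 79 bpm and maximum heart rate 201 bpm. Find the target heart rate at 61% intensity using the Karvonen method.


Target = HRrest + pct*(HRmax - HRrest)
Heart rate reserve = HRmax - HRrest = 201 - 79 = 122 bpm
Fraction = 61% = 0.61
Target = 79 + 0.61 * 122
Target = 79 + 74.42 = 153.42 bpm

153.42 bpm


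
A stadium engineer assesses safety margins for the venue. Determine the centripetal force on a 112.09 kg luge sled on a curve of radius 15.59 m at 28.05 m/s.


Fc = m * v^2 / r
v^2 = 28.05^2 = 786.8025
Fc = 112.09 * 786.8025 / 15.59
Fc = 88192.6922 / 15.59 = 5657.004 N

5657.004 N


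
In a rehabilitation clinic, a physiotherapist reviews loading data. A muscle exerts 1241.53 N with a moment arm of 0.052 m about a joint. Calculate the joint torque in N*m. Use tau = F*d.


tau = F * d
tau = 1241.53 * 0.052
tau = 64.5596 N*m

64.5596 N*m


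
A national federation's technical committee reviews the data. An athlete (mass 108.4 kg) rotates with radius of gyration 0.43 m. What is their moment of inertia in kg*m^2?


I = m * k^2
I = 108.4 * 0.43^2
I = 108.4 * 0.1849 = 20.0432 kg*m^2

20.0432 kg*m^2


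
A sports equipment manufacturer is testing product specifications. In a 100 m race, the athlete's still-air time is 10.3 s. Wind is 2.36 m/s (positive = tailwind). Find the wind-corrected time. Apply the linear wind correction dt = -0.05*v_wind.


dt = -0.05 * v_wind = -0.05 * 2.36 = -0.118 s
t_corrected = t_still + dt = 10.3 + (-0.118)
t_corrected = 10.182 s

10.182 s


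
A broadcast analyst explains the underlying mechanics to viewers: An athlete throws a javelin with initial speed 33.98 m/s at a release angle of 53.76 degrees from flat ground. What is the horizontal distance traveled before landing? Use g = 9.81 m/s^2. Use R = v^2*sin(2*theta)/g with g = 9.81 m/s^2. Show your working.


R = v^2 * sin(2*theta) / g
Convert angle to radians: theta = 53.76 deg = 0.9383 rad
sin(2*theta) = sin(1.8766) = 0.9536
R = 33.98^2 * 0.9536 / 9.81
R = 1154.6404 * 0.9536 / 9.81 = 112.2405 m

112.2405 m
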